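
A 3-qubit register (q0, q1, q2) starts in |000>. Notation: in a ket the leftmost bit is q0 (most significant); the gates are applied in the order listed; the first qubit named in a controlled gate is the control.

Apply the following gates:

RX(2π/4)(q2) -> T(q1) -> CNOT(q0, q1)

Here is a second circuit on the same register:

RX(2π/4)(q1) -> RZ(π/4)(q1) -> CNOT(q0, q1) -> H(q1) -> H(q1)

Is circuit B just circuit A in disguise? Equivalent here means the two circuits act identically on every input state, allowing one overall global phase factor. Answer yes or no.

No, they are not equivalent — no single phase factor reconciles the two unitaries.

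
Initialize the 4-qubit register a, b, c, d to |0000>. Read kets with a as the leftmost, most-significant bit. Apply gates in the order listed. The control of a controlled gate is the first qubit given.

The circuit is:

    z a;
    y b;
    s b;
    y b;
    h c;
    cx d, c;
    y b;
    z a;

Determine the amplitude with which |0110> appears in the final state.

|0110> carries amplitude -sqrt(2)/2 in the final state.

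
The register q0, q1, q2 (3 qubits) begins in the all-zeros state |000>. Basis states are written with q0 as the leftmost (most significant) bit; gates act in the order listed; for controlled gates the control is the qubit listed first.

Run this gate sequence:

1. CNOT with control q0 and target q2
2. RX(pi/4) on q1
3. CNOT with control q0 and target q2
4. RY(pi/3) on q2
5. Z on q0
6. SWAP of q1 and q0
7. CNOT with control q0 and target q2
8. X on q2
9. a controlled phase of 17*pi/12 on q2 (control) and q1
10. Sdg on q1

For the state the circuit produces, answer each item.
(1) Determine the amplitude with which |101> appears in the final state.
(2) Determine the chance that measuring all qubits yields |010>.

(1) The amplitude on |101> is -I*sqrt(2 - sqrt(2))/4.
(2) A full measurement returns |010> with probability 0.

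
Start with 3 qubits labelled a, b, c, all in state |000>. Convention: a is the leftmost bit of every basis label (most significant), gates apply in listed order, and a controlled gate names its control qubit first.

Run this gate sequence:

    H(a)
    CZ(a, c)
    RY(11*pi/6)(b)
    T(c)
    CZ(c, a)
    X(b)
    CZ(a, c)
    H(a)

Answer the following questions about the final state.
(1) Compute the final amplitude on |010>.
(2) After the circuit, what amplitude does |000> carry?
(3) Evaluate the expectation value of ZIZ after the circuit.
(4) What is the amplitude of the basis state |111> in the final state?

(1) The final state's coefficient on |010> equals -sqrt(6)/4 - sqrt(2)/4.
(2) The amplitude on |000> is -sqrt(2)/4 + sqrt(6)/4.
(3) The expectation value of ZIZ is 1.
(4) The amplitude on |111> is 0.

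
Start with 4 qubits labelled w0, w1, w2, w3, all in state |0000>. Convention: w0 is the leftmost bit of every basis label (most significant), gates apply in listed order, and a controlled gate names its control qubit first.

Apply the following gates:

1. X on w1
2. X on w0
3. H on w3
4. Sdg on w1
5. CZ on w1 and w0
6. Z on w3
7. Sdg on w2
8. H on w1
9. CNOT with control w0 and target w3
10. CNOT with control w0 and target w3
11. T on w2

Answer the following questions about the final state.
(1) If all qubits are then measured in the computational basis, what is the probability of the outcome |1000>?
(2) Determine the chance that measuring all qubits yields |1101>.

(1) A full measurement returns |1000> with probability 1/4. Key observation: the block from step 9 through step 10 cancels to the identity and can be dropped.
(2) A full measurement returns |1101> with probability 1/4.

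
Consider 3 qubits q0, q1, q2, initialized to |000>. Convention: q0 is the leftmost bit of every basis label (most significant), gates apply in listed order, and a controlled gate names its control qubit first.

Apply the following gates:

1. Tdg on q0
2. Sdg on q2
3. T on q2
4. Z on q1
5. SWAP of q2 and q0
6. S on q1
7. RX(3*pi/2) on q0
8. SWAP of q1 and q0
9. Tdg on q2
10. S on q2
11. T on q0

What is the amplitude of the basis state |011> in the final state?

|011> carries amplitude 0 in the final state.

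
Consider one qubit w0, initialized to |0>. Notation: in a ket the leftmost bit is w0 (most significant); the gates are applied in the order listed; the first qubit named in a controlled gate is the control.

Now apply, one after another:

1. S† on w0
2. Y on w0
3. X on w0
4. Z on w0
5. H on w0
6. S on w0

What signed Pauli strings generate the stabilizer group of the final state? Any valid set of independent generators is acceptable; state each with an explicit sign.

One valid set of independent stabilizer generators is +Y (any independent generating set of the same group is equally correct).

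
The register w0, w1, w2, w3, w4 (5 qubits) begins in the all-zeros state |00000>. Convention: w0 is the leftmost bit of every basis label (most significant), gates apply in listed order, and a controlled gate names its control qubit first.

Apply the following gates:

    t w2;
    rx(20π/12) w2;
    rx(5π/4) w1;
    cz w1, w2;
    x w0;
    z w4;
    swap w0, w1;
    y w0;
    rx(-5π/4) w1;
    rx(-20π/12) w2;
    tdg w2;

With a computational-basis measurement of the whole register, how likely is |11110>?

A full measurement returns |11110> with probability 0.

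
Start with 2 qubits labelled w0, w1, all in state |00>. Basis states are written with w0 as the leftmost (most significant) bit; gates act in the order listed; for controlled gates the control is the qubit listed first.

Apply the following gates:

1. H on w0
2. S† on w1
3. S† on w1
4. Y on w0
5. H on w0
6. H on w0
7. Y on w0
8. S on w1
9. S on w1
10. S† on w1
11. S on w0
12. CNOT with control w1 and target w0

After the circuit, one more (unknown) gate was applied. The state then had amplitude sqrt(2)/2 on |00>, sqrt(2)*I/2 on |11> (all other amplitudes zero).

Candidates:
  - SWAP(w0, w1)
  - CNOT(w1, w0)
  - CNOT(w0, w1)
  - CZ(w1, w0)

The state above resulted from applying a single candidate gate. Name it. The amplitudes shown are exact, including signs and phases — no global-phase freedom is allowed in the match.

The applied gate was CNOT(w0, w1).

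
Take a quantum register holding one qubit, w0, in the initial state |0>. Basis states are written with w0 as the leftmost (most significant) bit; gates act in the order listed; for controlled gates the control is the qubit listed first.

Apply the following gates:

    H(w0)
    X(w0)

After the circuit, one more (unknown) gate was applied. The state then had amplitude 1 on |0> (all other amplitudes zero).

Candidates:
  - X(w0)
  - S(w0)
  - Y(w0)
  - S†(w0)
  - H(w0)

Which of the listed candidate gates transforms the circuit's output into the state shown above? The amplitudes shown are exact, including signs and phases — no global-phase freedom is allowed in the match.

The unique candidate consistent with the amplitudes is H(w0).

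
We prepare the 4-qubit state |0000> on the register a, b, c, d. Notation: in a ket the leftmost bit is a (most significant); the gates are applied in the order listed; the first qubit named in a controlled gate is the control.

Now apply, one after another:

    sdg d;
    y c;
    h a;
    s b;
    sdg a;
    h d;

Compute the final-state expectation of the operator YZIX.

In the final state, YZIX has expectation -1.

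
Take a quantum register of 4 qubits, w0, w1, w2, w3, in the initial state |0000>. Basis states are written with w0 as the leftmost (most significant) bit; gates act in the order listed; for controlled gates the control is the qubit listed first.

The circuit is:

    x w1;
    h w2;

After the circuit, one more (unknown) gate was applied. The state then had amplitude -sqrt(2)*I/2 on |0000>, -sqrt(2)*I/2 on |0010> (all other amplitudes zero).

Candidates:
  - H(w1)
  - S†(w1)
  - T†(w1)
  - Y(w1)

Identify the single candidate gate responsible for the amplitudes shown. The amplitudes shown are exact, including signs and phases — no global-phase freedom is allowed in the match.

The unique candidate consistent with the amplitudes is Y(w1).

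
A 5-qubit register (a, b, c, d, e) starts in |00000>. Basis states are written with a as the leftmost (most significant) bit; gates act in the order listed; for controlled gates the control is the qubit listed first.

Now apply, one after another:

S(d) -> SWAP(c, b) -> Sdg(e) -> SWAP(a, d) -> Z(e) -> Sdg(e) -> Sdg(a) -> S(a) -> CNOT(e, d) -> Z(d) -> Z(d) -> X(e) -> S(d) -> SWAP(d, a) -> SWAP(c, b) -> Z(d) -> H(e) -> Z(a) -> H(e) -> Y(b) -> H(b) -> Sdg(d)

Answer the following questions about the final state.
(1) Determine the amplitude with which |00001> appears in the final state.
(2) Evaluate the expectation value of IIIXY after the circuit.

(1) The final state's coefficient on |00001> equals sqrt(2)*I/2.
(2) The expectation value of IIIXY is 0.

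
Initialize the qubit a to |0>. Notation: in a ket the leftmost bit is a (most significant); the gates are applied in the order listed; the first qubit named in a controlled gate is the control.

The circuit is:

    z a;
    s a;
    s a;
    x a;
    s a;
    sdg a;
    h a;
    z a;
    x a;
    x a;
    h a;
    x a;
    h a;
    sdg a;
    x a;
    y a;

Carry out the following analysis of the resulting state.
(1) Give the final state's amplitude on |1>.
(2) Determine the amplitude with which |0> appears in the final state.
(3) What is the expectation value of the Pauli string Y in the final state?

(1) |1> carries amplitude -sqrt(2)/2 in the final state. Key observation: steps 9-10 multiply out to the identity, so the circuit reduces to the remaining gates.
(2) |0> carries amplitude -sqrt(2)*I/2 in the final state.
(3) In the final state, Y has expectation -1.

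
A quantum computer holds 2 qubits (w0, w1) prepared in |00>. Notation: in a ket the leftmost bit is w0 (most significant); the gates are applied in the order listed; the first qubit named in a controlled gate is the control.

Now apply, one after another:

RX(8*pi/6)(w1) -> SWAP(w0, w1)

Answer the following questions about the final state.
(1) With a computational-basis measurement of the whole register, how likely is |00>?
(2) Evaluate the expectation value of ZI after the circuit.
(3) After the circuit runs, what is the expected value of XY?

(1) A full measurement returns |00> with probability 1/4.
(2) The observable ZI averages to -1/2.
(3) The expectation value of XY is 0.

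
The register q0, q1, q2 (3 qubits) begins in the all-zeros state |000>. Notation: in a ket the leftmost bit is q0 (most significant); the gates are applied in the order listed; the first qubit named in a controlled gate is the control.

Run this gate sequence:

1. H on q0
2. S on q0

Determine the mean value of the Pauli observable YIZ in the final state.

The observable YIZ averages to 1.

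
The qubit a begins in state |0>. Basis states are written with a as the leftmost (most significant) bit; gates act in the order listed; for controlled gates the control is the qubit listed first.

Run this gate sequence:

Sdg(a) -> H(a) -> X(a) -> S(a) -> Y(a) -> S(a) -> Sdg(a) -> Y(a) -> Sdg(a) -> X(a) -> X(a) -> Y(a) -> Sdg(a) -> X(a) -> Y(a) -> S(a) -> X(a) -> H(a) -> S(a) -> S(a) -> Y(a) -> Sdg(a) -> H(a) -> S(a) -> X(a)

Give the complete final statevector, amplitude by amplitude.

After the circuit, the state carries amplitude sqrt(2)*I/2 on |0>, -sqrt(2)/2 on |1>.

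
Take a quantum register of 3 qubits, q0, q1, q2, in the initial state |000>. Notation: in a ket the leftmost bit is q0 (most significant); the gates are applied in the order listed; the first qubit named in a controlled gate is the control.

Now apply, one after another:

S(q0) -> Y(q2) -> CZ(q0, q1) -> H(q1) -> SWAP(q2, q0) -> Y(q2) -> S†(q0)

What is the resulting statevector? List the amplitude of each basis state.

The final amplitudes are sqrt(2)*I/2 on |101>, sqrt(2)*I/2 on |111>, and 0 on every other basis state.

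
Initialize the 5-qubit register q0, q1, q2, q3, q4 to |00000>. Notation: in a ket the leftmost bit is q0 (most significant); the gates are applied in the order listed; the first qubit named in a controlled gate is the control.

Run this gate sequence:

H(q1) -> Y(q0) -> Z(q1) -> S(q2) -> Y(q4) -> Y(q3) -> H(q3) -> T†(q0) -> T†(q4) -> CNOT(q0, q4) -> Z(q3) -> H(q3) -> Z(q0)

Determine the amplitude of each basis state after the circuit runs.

The resulting statevector has amplitude sqrt(2)/2 on |10000>, -sqrt(2)/2 on |11000>, and 0 on every other basis state.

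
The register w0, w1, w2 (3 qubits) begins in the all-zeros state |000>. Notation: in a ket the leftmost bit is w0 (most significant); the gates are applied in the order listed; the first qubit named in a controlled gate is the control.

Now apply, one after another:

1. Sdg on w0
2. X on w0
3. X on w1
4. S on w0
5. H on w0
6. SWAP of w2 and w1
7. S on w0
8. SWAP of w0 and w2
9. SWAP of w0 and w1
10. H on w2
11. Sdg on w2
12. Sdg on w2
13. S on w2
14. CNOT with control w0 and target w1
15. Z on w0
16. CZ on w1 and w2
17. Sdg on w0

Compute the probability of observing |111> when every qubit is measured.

A full measurement returns |111> with probability 0.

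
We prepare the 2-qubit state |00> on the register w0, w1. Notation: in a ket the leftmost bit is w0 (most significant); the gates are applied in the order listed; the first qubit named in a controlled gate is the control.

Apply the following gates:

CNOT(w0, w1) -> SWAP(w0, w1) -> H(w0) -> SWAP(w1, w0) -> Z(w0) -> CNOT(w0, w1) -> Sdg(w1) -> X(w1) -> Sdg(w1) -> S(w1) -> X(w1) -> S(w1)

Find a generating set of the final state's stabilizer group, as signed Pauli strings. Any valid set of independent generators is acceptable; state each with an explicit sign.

The final state is stabilized by the group generated by +IX, +ZI; other independent generating sets are equally valid.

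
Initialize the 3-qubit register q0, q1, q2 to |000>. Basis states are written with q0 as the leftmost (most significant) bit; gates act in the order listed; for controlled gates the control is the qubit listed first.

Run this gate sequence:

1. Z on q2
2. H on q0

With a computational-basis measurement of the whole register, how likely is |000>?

Outcome |000> occurs with probability 1/2.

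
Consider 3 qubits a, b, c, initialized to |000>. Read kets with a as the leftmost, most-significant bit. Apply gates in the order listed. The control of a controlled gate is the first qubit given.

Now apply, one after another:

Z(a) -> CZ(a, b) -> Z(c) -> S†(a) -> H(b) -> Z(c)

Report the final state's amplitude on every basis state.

The resulting statevector has amplitude sqrt(2)/2 on |000>, sqrt(2)/2 on |010>, and 0 on every other basis state.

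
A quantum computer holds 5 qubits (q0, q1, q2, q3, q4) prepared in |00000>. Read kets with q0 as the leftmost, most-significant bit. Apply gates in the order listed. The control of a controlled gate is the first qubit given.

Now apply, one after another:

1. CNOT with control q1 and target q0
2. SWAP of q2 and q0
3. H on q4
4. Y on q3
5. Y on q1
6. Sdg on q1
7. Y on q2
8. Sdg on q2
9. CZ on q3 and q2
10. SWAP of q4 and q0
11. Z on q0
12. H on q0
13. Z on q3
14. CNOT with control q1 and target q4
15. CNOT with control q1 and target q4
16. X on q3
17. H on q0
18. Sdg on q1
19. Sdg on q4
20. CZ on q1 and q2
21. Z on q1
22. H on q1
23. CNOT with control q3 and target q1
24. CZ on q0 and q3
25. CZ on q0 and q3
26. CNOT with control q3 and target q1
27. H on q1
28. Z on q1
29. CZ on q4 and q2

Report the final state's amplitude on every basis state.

After the circuit, the state carries amplitude -sqrt(2)/2 on |01100>, sqrt(2)/2 on |11100>, and 0 on every other basis state.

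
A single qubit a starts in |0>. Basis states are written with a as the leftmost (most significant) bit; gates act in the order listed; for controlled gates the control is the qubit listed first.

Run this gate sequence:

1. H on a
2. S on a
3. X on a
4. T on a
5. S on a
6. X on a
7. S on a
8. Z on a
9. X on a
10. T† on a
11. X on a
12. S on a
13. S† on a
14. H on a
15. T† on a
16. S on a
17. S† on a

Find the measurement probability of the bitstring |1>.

A full measurement returns |1> with probability 1/2.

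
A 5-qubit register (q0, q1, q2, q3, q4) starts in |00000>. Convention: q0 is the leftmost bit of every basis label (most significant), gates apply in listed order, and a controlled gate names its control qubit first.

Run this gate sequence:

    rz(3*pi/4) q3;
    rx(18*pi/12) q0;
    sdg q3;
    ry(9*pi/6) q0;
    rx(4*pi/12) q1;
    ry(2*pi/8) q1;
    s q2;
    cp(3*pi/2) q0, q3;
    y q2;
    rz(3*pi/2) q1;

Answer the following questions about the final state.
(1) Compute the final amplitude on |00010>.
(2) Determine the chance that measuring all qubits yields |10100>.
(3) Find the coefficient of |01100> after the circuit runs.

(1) The amplitude on |00010> is 0.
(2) A full measurement returns |10100> with probability sqrt(2)/16 + 1/4.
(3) The final state's coefficient on |01100> equals -sqrt(6 - 3*sqrt(2))*exp(3*I*pi/8)/8 + sqrt(6 - 3*sqrt(2))*exp(7*I*pi/8)/8 + sqrt(sqrt(2) + 2)*exp(7*I*pi/8)/8 + sqrt(sqrt(2) + 2)*exp(3*I*pi/8)/8.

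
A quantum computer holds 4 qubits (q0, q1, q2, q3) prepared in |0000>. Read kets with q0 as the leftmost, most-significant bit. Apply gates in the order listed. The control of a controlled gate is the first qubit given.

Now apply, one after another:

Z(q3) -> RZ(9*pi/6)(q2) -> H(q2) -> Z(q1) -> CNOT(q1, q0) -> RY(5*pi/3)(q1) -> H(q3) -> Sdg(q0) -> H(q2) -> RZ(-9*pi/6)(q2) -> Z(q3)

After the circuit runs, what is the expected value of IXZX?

The observable IXZX averages to sqrt(3)/2.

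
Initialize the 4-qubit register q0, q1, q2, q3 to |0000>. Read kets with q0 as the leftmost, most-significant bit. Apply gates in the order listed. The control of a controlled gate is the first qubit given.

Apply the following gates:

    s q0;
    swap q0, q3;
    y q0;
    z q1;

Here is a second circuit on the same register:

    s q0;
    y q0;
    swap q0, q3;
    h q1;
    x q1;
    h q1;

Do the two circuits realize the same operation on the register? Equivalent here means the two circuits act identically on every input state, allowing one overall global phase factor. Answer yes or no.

No — the two circuits implement different unitaries, even allowing a global phase.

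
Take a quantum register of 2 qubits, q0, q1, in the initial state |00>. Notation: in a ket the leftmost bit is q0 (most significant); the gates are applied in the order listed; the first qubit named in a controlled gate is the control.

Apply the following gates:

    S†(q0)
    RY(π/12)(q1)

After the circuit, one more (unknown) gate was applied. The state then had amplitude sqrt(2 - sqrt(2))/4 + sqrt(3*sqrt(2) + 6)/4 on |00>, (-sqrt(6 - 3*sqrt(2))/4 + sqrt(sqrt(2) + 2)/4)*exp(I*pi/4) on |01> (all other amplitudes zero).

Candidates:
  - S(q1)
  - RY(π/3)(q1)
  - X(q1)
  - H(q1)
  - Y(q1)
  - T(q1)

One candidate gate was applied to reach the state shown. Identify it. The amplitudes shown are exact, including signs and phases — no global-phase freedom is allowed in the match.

The unique candidate consistent with the amplitudes is T(q1).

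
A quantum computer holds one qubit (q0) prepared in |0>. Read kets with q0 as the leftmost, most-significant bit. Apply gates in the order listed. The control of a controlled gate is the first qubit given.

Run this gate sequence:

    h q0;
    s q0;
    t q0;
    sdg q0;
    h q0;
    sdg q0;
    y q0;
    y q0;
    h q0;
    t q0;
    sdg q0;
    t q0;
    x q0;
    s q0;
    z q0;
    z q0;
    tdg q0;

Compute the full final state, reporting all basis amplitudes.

After the circuit, the state carries amplitude sqrt(2)*(1 - exp(3*I*pi/4) + exp(I*pi/4) + I)/4 on |0>, sqrt(2)*(-1 - exp(3*I*pi/4) + exp(I*pi/4) + I)/4 on |1>.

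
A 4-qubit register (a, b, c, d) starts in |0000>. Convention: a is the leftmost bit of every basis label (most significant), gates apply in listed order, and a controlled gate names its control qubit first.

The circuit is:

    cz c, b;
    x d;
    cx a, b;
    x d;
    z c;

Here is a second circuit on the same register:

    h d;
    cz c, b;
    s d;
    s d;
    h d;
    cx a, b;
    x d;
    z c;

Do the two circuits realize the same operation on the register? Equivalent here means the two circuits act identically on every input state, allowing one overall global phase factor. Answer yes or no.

Yes: on every input state the two circuits agree up to one overall phase factor.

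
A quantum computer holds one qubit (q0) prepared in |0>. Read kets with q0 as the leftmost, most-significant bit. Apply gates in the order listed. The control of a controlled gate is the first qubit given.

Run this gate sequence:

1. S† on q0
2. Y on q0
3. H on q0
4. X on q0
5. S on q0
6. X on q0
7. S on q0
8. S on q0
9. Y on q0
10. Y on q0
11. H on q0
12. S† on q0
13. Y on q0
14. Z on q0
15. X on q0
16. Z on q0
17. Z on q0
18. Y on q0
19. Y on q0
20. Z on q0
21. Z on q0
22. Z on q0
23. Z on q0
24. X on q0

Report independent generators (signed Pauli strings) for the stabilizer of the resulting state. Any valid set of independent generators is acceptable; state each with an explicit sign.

The final state is stabilized by the group generated by +X; other independent generating sets are equally valid. Key observation: steps 17-20 multiply out to the identity, so the circuit reduces to the remaining gates.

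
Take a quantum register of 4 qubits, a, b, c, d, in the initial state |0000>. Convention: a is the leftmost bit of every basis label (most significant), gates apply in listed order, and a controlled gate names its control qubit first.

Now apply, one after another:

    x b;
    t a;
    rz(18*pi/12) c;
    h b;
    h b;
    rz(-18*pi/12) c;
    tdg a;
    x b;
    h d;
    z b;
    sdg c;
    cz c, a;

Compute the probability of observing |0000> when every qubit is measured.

The probability of measuring |0000> is 1/2. Key observation: gates 1-8 undo each other exactly, leaving only the rest of the circuit to track.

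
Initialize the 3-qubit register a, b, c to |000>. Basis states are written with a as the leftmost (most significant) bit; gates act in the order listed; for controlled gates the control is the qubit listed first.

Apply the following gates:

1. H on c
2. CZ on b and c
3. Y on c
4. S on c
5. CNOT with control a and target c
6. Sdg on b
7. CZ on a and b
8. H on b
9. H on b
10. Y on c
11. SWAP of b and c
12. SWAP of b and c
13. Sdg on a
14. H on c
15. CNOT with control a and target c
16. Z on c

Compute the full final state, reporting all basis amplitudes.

The resulting statevector has amplitude 1/2 + I/2 on |000>, 1/2 - I/2 on |001>, and 0 on every other basis state.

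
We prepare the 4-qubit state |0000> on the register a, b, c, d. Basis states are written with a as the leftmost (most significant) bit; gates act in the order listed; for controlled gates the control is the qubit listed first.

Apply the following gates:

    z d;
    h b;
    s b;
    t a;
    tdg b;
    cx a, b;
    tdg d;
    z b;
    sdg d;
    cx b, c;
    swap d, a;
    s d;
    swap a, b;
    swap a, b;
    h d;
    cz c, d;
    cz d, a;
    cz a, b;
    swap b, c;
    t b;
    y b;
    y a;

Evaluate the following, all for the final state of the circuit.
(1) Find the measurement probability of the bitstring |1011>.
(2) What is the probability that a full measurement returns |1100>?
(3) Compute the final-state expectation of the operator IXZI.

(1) Outcome |1011> occurs with probability 1/4. Key observation: gates 13-14 undo each other exactly, leaving only the rest of the circuit to track.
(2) Outcome |1100> occurs with probability 1/4.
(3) The expectation value of IXZI is 0.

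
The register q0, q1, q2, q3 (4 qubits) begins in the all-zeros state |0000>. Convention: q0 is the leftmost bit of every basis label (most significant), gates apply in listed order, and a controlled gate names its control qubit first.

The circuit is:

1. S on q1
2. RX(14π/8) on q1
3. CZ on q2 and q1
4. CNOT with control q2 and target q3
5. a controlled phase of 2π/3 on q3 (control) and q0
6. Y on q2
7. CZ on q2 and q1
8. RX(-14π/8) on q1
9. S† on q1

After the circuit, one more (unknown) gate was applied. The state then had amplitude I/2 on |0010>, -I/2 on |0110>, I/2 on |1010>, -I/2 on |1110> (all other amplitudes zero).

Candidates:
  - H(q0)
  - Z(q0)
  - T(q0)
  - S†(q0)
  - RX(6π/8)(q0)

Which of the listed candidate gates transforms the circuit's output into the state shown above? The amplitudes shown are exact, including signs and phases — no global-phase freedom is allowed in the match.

It was H(q0) that produced the state shown.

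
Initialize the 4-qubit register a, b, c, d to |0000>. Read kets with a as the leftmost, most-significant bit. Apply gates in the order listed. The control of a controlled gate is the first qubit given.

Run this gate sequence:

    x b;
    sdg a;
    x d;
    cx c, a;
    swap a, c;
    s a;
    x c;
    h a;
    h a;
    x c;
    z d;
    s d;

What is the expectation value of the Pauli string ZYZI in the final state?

In the final state, ZYZI has expectation 0.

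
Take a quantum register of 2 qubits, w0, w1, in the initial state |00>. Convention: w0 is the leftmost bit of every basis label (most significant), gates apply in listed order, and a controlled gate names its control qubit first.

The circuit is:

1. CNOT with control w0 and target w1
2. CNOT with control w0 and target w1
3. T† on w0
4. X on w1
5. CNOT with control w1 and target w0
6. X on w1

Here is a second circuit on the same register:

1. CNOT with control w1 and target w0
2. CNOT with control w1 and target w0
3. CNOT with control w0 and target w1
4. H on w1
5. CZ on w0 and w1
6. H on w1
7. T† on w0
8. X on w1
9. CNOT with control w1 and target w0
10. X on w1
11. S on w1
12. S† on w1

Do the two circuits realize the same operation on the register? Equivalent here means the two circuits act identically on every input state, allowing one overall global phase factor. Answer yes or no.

Yes, they are equivalent — the unitaries differ by at most a global phase.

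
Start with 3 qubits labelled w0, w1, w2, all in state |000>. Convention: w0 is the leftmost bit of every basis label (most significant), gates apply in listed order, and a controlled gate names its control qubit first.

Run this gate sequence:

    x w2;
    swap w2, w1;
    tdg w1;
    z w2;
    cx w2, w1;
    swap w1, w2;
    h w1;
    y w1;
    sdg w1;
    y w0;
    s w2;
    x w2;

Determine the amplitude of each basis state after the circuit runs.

The resulting statevector has amplitude sqrt(2)*exp(I*pi/4)/2 on |100>, sqrt(2)*exp(3*I*pi/4)/2 on |110>, and 0 on every other basis state.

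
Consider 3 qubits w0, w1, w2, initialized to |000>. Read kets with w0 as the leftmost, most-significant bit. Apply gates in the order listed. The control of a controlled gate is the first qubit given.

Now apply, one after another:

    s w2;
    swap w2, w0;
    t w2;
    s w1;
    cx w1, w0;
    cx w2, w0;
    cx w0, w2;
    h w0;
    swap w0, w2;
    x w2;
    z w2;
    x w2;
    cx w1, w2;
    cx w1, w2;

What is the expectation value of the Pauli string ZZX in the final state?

In the final state, ZZX has expectation -1. Key observation: gates 13-14 undo each other exactly, leaving only the rest of the circuit to track.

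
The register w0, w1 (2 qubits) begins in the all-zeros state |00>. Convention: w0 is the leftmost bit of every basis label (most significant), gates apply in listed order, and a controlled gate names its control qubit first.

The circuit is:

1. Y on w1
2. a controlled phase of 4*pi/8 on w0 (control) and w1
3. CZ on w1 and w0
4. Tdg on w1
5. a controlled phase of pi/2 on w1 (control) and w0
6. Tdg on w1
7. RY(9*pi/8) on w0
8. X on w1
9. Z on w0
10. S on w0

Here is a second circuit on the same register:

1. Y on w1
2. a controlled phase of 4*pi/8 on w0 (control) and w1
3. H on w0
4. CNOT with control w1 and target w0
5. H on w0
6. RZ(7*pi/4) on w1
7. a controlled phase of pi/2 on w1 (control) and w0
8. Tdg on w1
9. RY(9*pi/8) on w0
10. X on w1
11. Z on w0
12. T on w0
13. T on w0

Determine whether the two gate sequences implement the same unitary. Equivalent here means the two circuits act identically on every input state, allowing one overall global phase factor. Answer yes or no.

Yes — the two circuits implement the same unitary up to a global phase.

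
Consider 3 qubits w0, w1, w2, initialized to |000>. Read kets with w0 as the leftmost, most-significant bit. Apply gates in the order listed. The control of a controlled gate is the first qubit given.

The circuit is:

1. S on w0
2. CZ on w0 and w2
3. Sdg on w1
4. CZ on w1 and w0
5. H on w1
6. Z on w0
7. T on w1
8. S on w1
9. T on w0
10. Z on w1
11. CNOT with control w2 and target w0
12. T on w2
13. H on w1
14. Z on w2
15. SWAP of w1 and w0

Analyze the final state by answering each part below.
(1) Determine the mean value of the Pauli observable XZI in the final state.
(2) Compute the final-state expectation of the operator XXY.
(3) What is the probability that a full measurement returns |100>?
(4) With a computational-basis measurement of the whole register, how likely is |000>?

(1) The observable XZI averages to 0.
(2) The expectation value of XXY is 0.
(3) Outcome |100> occurs with probability 1/2 - sqrt(2)/4.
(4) A full measurement returns |000> with probability sqrt(2)/4 + 1/2.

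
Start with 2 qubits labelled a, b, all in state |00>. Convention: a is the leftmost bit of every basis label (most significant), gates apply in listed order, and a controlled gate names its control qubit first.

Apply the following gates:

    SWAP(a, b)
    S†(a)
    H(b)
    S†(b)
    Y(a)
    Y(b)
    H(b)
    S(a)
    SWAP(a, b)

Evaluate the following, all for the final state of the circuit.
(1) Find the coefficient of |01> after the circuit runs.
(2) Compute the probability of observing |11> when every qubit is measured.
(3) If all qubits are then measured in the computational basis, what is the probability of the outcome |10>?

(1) The amplitude on |01> is 1/2 - I/2.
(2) The probability of measuring |11> is 1/2.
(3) Outcome |10> occurs with probability 0.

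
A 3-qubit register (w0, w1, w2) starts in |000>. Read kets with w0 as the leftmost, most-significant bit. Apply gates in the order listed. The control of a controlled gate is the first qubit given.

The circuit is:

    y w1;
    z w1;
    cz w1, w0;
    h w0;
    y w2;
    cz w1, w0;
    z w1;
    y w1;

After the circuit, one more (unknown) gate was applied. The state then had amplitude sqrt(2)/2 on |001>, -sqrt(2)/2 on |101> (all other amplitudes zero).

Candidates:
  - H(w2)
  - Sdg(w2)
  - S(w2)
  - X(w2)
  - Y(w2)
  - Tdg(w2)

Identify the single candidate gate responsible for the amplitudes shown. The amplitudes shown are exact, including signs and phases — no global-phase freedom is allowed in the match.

The unique candidate consistent with the amplitudes is Sdg(w2).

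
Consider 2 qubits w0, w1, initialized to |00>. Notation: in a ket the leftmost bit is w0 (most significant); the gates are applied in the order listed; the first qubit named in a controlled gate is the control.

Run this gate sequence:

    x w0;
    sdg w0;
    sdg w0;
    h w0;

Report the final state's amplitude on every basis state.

The resulting statevector has amplitude -sqrt(2)/2 on |00>, 0 on |01>, sqrt(2)/2 on |10>, 0 on |11>.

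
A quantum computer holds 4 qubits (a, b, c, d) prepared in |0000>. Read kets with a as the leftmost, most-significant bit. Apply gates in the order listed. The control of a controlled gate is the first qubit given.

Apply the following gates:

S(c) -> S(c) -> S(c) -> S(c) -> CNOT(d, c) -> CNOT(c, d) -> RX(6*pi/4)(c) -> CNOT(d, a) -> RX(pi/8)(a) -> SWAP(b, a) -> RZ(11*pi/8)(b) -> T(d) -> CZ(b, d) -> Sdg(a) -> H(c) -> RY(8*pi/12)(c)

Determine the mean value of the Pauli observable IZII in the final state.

In the final state, IZII has expectation sqrt(sqrt(2) + 2)/2.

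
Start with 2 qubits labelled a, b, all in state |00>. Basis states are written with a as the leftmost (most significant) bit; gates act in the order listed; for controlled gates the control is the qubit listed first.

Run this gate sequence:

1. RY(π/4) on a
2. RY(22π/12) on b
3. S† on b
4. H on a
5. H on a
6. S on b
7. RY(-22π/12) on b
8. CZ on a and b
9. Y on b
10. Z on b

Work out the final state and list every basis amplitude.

The final amplitudes are 0 on |00>, -I*sqrt(sqrt(2) + 2)/2 on |01>, 0 on |10>, -I*sqrt(2 - sqrt(2))/2 on |11>. Key observation: steps 2-7 multiply out to the identity, so the circuit reduces to the remaining gates.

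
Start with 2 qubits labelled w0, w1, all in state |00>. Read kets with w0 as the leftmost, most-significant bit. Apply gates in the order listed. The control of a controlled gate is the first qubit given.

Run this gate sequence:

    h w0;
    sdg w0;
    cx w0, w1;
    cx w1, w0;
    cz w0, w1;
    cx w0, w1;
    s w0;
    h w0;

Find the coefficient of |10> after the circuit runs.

The final state's coefficient on |10> equals 1/2.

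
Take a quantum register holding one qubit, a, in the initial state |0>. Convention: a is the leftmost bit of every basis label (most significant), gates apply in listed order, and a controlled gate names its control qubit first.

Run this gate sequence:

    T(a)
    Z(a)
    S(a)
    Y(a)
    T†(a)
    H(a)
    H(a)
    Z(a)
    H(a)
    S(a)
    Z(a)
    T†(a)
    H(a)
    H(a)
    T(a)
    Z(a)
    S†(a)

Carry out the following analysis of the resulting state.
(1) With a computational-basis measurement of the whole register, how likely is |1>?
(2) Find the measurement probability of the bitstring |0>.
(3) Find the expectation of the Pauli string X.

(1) Outcome |1> occurs with probability 1/2. Key observation: gates 10-17 undo each other exactly, leaving only the rest of the circuit to track.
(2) The probability of measuring |0> is 1/2.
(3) In the final state, X has expectation -1.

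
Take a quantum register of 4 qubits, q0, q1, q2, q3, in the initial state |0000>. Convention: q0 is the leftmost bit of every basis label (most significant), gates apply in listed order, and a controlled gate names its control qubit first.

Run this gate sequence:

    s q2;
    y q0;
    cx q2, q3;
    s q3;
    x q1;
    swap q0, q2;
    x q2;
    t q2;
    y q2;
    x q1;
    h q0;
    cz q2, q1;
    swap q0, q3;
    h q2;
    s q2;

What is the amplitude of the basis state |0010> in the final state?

The final state's coefficient on |0010> equals I/2.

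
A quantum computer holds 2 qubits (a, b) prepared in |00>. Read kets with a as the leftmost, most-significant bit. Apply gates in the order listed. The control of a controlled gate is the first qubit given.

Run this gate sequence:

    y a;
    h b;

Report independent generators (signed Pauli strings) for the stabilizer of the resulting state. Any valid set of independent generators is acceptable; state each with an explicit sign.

The final state is stabilized by the group generated by +IX, -ZI; other independent generating sets are equally valid.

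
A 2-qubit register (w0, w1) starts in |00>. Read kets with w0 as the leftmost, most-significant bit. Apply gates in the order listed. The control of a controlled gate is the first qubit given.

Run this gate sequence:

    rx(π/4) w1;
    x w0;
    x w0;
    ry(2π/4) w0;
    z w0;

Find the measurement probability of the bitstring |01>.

A full measurement returns |01> with probability 1/4 - sqrt(2)/8. Key observation: steps 2-3 multiply out to the identity, so the circuit reduces to the remaining gates.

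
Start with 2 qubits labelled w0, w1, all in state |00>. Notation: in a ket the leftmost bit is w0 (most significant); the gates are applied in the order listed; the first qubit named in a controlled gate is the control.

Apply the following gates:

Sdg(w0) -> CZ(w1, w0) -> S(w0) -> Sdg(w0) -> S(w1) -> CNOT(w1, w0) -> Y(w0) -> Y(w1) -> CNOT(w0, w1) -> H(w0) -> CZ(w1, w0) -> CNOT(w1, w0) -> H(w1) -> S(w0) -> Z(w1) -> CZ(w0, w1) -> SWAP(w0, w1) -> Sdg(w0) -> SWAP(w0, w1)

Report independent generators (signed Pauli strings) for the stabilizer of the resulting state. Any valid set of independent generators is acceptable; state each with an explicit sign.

One valid set of independent stabilizer generators is -YZ, +ZY (any independent generating set of the same group is equally correct).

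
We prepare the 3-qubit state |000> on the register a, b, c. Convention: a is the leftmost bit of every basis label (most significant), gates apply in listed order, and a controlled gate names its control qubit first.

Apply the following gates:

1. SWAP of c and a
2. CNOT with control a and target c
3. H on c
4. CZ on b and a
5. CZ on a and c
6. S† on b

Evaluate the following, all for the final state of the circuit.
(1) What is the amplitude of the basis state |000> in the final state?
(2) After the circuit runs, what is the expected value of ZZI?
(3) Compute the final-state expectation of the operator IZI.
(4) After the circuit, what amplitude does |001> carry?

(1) The final state's coefficient on |000> equals sqrt(2)/2.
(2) The expectation value of ZZI is 1.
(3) The expectation value of IZI is 1.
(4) The amplitude on |001> is sqrt(2)/2.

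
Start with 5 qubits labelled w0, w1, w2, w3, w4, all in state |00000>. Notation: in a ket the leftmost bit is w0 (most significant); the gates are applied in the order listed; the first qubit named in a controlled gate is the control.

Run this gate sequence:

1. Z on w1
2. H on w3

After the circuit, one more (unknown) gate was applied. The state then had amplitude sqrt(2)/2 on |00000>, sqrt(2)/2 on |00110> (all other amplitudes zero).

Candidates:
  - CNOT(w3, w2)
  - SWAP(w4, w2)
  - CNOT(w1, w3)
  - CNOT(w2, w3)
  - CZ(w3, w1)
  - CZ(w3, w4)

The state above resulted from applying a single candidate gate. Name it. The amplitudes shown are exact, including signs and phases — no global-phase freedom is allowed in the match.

The applied gate was CNOT(w3, w2).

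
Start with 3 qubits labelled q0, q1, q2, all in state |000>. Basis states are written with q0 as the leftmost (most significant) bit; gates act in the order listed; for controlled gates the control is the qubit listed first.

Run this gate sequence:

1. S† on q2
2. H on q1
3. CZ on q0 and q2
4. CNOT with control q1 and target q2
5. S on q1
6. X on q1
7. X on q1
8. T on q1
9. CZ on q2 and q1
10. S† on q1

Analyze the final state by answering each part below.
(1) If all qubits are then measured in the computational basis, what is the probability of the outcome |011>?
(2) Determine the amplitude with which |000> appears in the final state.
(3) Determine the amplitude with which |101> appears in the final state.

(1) Outcome |011> occurs with probability 1/2. Key observation: gates 6-7 undo each other exactly, leaving only the rest of the circuit to track.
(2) The amplitude on |000> is sqrt(2)/2.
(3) The amplitude on |101> is 0.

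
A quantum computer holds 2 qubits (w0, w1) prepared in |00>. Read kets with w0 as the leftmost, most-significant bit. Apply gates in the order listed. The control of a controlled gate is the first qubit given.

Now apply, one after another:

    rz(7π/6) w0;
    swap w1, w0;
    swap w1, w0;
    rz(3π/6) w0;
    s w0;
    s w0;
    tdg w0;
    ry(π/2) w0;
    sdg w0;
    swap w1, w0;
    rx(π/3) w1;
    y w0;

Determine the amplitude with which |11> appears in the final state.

|11> carries amplitude (-sqrt(6) - sqrt(2))*exp(I*pi/6)/4 in the final state.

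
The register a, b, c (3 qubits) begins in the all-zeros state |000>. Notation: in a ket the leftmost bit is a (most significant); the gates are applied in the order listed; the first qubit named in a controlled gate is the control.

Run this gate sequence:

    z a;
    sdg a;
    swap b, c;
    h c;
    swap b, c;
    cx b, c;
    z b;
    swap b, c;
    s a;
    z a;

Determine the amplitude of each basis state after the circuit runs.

The resulting statevector has amplitude sqrt(2)/2 on |000>, -sqrt(2)/2 on |011>, and 0 on every other basis state.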